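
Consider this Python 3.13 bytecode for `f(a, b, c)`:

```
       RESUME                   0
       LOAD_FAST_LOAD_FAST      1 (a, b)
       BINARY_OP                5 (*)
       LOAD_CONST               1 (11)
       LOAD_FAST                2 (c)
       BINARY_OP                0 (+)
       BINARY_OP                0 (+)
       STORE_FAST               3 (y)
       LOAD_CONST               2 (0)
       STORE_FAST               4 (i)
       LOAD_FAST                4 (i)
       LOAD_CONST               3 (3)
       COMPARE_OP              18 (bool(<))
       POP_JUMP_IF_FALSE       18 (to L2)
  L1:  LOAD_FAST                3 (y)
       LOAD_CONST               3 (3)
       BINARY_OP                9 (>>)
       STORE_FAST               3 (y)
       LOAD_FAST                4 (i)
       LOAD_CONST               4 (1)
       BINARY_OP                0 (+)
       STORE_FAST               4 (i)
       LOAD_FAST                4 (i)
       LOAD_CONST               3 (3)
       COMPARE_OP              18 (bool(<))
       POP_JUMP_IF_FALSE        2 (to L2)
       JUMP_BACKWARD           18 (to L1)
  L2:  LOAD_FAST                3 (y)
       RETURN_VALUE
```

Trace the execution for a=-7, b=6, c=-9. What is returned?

LOAD_FAST_LOAD_FAST a,b → push -7,6. Stack: [-7, 6]
BINARY_OP * → -7 * 6 = -42. Stack: [-42]
LOAD_CONST → push 11. Stack: [-42, 11]
LOAD_FAST c → push -9. Stack: [-42, 11, -9]
BINARY_OP + → 11 + -9 = 2. Stack: [-42, 2]
BINARY_OP + → -42 + 2 = -40. Stack: [-40]
STORE_FAST y → y=-40. Stack: []
LOAD_CONST → push 0. Stack: [0]
STORE_FAST i → i=0. Stack: []
LOAD_FAST i → push 0. Stack: [0]
LOAD_CONST → push 3. Stack: [0, 3]
COMPARE_OP bool(<) → 0 vs 3 = True. Stack: [True]
POP_JUMP_IF_FALSE → pop True; no jump. Stack: []
LOAD_FAST y → push -40. Stack: [-40]
LOAD_CONST → push 3. Stack: [-40, 3]
BINARY_OP >> → -40 >> 3 = -5. Stack: [-5]
STORE_FAST y → y=-5. Stack: []
LOAD_FAST i → push 0. Stack: [0]
LOAD_CONST → push 1. Stack: [0, 1]
BINARY_OP + → 0 + 1 = 1. Stack: [1]
STORE_FAST i → i=1. Stack: []
LOAD_FAST i → push 1. Stack: [1]
LOAD_CONST → push 3. Stack: [1, 3]
COMPARE_OP bool(<) → 1 vs 3 = True. Stack: [True]
POP_JUMP_IF_FALSE → pop True; no jump. Stack: []
LOAD_FAST y → push -5. Stack: [-5]
LOAD_CONST → push 3. Stack: [-5, 3]
BINARY_OP >> → -5 >> 3 = -1. Stack: [-1]
STORE_FAST y → y=-1. Stack: []
LOAD_FAST i → push 1. Stack: [1]
LOAD_CONST → push 1. Stack: [1, 1]
BINARY_OP + → 1 + 1 = 2. Stack: [2]
STORE_FAST i → i=2. Stack: []
LOAD_FAST i → push 2. Stack: [2]
LOAD_CONST → push 3. Stack: [2, 3]
COMPARE_OP bool(<) → 2 vs 3 = True. Stack: [True]
POP_JUMP_IF_FALSE → pop True; no jump. Stack: []
LOAD_FAST y → push -1. Stack: [-1]
LOAD_CONST → push 3. Stack: [-1, 3]
BINARY_OP >> → -1 >> 3 = -1. Stack: [-1]
STORE_FAST y → y=-1. Stack: []
LOAD_FAST i → push 2. Stack: [2]
LOAD_CONST → push 1. Stack: [2, 1]
BINARY_OP + → 2 + 1 = 3. Stack: [3]
STORE_FAST i → i=3. Stack: []
LOAD_FAST i → push 3. Stack: [3]
LOAD_CONST → push 3. Stack: [3, 3]
COMPARE_OP bool(<) → 3 vs 3 = False. Stack: [False]
POP_JUMP_IF_FALSE → pop False; jump. Stack: []
LOAD_FAST y → push -1. Stack: [-1]
RETURN_VALUE → return -1.

-1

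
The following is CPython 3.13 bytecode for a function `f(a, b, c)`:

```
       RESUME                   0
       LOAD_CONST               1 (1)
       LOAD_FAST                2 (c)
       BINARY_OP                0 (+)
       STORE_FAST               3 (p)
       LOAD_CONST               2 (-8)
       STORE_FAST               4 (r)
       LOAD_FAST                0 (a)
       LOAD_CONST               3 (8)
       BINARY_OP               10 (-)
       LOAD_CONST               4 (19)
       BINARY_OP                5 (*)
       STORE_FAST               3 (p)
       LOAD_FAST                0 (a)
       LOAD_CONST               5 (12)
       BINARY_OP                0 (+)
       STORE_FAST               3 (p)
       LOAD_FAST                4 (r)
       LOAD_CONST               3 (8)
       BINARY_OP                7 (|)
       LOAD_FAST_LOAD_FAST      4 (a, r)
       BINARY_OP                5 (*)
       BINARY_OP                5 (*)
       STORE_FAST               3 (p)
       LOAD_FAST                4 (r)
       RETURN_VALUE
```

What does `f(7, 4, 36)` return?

LOAD_CONST → push 1. Stack: [1]
LOAD_FAST c → push 36. Stack: [1, 36]
BINARY_OP + → 1 + 36 = 37. Stack: [37]
STORE_FAST p → p=37. Stack: []
LOAD_CONST → push -8. Stack: [-8]
STORE_FAST r → r=-8. Stack: []
LOAD_FAST a → push 7. Stack: [7]
LOAD_CONST → push 8. Stack: [7, 8]
BINARY_OP - → 7 - 8 = -1. Stack: [-1]
LOAD_CONST → push 19. Stack: [-1, 19]
BINARY_OP * → -1 * 19 = -19. Stack: [-19]
STORE_FAST p → p=-19. Stack: []
LOAD_FAST a → push 7. Stack: [7]
LOAD_CONST → push 12. Stack: [7, 12]
BINARY_OP + → 7 + 12 = 19. Stack: [19]
STORE_FAST p → p=19. Stack: []
LOAD_FAST r → push -8. Stack: [-8]
LOAD_CONST → push 8. Stack: [-8, 8]
BINARY_OP | → -8 | 8 = -8. Stack: [-8]
LOAD_FAST_LOAD_FAST a,r → push 7,-8. Stack: [-8, 7, -8]
BINARY_OP * → 7 * -8 = -56. Stack: [-8, -56]
BINARY_OP * → -8 * -56 = 448. Stack: [448]
STORE_FAST p → p=448. Stack: []
LOAD_FAST r → push -8. Stack: [-8]
RETURN_VALUE → return -8.

-8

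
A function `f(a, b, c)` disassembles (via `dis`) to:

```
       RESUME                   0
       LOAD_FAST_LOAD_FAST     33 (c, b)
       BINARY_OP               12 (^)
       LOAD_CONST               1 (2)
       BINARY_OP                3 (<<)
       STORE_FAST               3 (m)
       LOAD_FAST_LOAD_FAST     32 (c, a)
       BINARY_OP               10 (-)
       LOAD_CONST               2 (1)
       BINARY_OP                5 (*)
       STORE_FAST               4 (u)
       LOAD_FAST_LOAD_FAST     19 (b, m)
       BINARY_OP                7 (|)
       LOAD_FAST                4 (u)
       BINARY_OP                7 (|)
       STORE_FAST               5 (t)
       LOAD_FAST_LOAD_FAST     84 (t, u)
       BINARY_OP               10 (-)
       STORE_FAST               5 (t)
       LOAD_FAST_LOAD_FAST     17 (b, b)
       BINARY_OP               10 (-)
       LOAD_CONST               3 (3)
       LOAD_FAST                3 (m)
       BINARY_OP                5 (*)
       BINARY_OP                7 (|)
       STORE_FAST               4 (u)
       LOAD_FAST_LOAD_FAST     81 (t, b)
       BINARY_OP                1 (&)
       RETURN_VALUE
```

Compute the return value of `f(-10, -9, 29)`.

LOAD_FAST_LOAD_FAST c,b → push 29,-9. Stack: [29, -9]
BINARY_OP ^ → 29 ^ -9 = -22. Stack: [-22]
LOAD_CONST → push 2. Stack: [-22, 2]
BINARY_OP << → -22 << 2 = -88. Stack: [-88]
STORE_FAST m → m=-88. Stack: []
LOAD_FAST_LOAD_FAST c,a → push 29,-10. Stack: [29, -10]
BINARY_OP - → 29 - -10 = 39. Stack: [39]
LOAD_CONST → push 1. Stack: [39, 1]
BINARY_OP * → 39 * 1 = 39. Stack: [39]
STORE_FAST u → u=39. Stack: []
LOAD_FAST_LOAD_FAST b,m → push -9,-88. Stack: [-9, -88]
BINARY_OP | → -9 | -88 = -1. Stack: [-1]
LOAD_FAST u → push 39. Stack: [-1, 39]
BINARY_OP | → -1 | 39 = -1. Stack: [-1]
STORE_FAST t → t=-1. Stack: []
LOAD_FAST_LOAD_FAST t,u → push -1,39. Stack: [-1, 39]
BINARY_OP - → -1 - 39 = -40. Stack: [-40]
STORE_FAST t → t=-40. Stack: []
LOAD_FAST_LOAD_FAST b,b → push -9,-9. Stack: [-9, -9]
BINARY_OP - → -9 - -9 = 0. Stack: [0]
LOAD_CONST → push 3. Stack: [0, 3]
LOAD_FAST m → push -88. Stack: [0, 3, -88]
BINARY_OP * → 3 * -88 = -264. Stack: [0, -264]
BINARY_OP | → 0 | -264 = -264. Stack: [-264]
STORE_FAST u → u=-264. Stack: []
LOAD_FAST_LOAD_FAST t,b → push -40,-9. Stack: [-40, -9]
BINARY_OP & → -40 & -9 = -48. Stack: [-48]
RETURN_VALUE → return -48.

-48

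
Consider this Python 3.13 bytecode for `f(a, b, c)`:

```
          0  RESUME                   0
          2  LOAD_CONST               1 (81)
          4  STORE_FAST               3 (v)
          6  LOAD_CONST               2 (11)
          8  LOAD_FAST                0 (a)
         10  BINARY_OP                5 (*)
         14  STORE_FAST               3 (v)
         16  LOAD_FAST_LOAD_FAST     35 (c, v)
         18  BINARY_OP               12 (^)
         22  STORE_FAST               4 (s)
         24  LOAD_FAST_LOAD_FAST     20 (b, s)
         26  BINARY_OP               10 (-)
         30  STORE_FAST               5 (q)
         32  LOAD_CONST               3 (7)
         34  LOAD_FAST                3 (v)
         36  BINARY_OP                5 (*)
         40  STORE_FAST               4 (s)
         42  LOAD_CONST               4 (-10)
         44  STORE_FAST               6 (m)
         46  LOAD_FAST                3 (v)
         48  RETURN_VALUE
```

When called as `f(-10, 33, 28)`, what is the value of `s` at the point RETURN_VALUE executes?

LOAD_CONST → push 81. Stack: [81]
STORE_FAST v → v=81. Stack: []
LOAD_CONST → push 11. Stack: [11]
LOAD_FAST a → push -10. Stack: [11, -10]
BINARY_OP * → 11 * -10 = -110. Stack: [-110]
STORE_FAST v → v=-110. Stack: []
LOAD_FAST_LOAD_FAST c,v → push 28,-110. Stack: [28, -110]
BINARY_OP ^ → 28 ^ -110 = -114. Stack: [-114]
STORE_FAST s → s=-114. Stack: []
LOAD_FAST_LOAD_FAST b,s → push 33,-114. Stack: [33, -114]
BINARY_OP - → 33 - -114 = 147. Stack: [147]
STORE_FAST q → q=147. Stack: []
LOAD_CONST → push 7. Stack: [7]
LOAD_FAST v → push -110. Stack: [7, -110]
BINARY_OP * → 7 * -110 = -770. Stack: [-770]
STORE_FAST s → s=-770. Stack: []
LOAD_CONST → push -10. Stack: [-10]
STORE_FAST m → m=-10. Stack: []
LOAD_FAST v → push -110. Stack: [-110]
RETURN_VALUE → return -110.

-770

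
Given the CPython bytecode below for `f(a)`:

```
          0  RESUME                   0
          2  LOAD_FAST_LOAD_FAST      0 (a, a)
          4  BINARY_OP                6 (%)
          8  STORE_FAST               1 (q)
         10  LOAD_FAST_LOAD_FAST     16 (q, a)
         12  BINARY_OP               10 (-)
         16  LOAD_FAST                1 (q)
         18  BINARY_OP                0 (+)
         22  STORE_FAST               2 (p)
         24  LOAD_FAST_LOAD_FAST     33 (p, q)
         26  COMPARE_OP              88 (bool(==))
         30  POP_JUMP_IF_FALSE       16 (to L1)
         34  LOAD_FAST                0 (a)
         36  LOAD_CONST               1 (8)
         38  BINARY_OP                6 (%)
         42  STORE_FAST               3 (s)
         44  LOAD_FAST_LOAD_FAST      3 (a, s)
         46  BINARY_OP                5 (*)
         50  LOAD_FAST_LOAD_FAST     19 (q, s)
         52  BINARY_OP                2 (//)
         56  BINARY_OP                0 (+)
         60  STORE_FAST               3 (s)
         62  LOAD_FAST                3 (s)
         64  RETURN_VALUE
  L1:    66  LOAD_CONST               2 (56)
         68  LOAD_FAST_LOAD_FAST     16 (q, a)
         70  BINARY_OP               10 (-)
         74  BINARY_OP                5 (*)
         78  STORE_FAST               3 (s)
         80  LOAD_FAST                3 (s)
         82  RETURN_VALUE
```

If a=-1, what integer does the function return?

56

LOAD_FAST_LOAD_FAST a,a → push -1,-1. Stack: [-1, -1]
BINARY_OP % → -1 % -1 = 0. Stack: [0]
STORE_FAST q → q=0. Stack: []
LOAD_FAST_LOAD_FAST q,a → push 0,-1. Stack: [0, -1]
BINARY_OP - → 0 - -1 = 1. Stack: [1]
LOAD_FAST q → push 0. Stack: [1, 0]
BINARY_OP + → 1 + 0 = 1. Stack: [1]
STORE_FAST p → p=1. Stack: []
LOAD_FAST_LOAD_FAST p,q → push 1,0. Stack: [1, 0]
COMPARE_OP bool(==) → 1 vs 0 = False. Stack: [False]
POP_JUMP_IF_FALSE → pop False; jump. Stack: []
LOAD_CONST → push 56. Stack: [56]
LOAD_FAST_LOAD_FAST q,a → push 0,-1. Stack: [56, 0, -1]
BINARY_OP - → 0 - -1 = 1. Stack: [56, 1]
BINARY_OP * → 56 * 1 = 56. Stack: [56]
STORE_FAST s → s=56. Stack: []
LOAD_FAST s → push 56. Stack: [56]
RETURN_VALUE → return 56.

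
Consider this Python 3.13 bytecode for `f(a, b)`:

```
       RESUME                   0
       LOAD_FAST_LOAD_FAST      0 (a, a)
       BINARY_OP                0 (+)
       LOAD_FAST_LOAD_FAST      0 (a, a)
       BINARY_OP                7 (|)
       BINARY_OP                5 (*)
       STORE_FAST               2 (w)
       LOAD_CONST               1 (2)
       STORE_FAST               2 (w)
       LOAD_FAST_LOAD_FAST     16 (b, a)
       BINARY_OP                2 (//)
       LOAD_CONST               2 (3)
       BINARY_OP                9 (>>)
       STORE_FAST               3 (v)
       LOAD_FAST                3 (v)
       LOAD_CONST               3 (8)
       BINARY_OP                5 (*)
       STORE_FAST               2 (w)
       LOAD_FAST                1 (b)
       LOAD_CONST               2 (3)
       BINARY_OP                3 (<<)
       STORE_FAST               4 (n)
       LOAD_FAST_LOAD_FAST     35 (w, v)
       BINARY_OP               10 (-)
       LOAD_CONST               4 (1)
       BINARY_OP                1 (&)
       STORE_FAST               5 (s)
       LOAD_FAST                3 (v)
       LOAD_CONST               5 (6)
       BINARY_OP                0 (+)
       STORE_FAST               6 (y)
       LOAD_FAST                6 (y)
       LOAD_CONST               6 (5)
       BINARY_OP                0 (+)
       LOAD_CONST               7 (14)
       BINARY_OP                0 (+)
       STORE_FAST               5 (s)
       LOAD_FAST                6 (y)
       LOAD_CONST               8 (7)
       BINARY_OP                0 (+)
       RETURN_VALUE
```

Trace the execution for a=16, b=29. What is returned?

13

LOAD_FAST_LOAD_FAST a,a → push 16,16. Stack: [16, 16]
BINARY_OP + → 16 + 16 = 32. Stack: [32]
LOAD_FAST_LOAD_FAST a,a → push 16,16. Stack: [32, 16, 16]
BINARY_OP | → 16 | 16 = 16. Stack: [32, 16]
BINARY_OP * → 32 * 16 = 512. Stack: [512]
STORE_FAST w → w=512. Stack: []
LOAD_CONST → push 2. Stack: [2]
STORE_FAST w → w=2. Stack: []
LOAD_FAST_LOAD_FAST b,a → push 29,16. Stack: [29, 16]
BINARY_OP // → 29 // 16 = 1. Stack: [1]
LOAD_CONST → push 3. Stack: [1, 3]
BINARY_OP >> → 1 >> 3 = 0. Stack: [0]
STORE_FAST v → v=0. Stack: []
LOAD_FAST v → push 0. Stack: [0]
LOAD_CONST → push 8. Stack: [0, 8]
BINARY_OP * → 0 * 8 = 0. Stack: [0]
STORE_FAST w → w=0. Stack: []
LOAD_FAST b → push 29. Stack: [29]
LOAD_CONST → push 3. Stack: [29, 3]
BINARY_OP << → 29 << 3 = 232. Stack: [232]
STORE_FAST n → n=232. Stack: []
LOAD_FAST_LOAD_FAST w,v → push 0,0. Stack: [0, 0]
BINARY_OP - → 0 - 0 = 0. Stack: [0]
LOAD_CONST → push 1. Stack: [0, 1]
BINARY_OP & → 0 & 1 = 0. Stack: [0]
STORE_FAST s → s=0. Stack: []
LOAD_FAST v → push 0. Stack: [0]
LOAD_CONST → push 6. Stack: [0, 6]
BINARY_OP + → 0 + 6 = 6. Stack: [6]
STORE_FAST y → y=6. Stack: []
LOAD_FAST y → push 6. Stack: [6]
LOAD_CONST → push 5. Stack: [6, 5]
BINARY_OP + → 6 + 5 = 11. Stack: [11]
LOAD_CONST → push 14. Stack: [11, 14]
BINARY_OP + → 11 + 14 = 25. Stack: [25]
STORE_FAST s → s=25. Stack: []
LOAD_FAST y → push 6. Stack: [6]
LOAD_CONST → push 7. Stack: [6, 7]
BINARY_OP + → 6 + 7 = 13. Stack: [13]
RETURN_VALUE → return 13.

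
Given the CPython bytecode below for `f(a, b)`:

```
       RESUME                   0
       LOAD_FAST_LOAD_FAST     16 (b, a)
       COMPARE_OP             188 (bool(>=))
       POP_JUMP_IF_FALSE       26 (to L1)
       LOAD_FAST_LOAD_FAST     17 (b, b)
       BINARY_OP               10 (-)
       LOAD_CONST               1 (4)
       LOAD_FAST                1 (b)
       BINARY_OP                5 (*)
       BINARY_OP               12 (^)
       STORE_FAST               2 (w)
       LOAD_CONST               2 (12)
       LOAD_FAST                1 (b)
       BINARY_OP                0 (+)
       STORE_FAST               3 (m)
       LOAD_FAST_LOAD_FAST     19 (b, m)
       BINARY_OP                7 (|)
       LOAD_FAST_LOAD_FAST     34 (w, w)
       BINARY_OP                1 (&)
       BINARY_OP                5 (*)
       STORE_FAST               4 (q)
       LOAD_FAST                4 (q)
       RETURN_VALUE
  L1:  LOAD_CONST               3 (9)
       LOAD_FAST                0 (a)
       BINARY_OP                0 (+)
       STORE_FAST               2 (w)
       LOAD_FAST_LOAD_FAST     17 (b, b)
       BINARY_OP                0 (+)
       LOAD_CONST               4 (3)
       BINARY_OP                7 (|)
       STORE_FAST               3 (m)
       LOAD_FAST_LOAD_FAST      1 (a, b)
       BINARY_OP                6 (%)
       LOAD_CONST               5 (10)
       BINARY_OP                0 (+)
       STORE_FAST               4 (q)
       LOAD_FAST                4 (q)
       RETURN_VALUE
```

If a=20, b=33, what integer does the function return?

LOAD_FAST_LOAD_FAST b,a → push 33,20. Stack: [33, 20]
COMPARE_OP bool(>=) → 33 vs 20 = True. Stack: [True]
POP_JUMP_IF_FALSE → pop True; no jump. Stack: []
LOAD_FAST_LOAD_FAST b,b → push 33,33. Stack: [33, 33]
BINARY_OP - → 33 - 33 = 0. Stack: [0]
LOAD_CONST → push 4. Stack: [0, 4]
LOAD_FAST b → push 33. Stack: [0, 4, 33]
BINARY_OP * → 4 * 33 = 132. Stack: [0, 132]
BINARY_OP ^ → 0 ^ 132 = 132. Stack: [132]
STORE_FAST w → w=132. Stack: []
LOAD_CONST → push 12. Stack: [12]
LOAD_FAST b → push 33. Stack: [12, 33]
BINARY_OP + → 12 + 33 = 45. Stack: [45]
STORE_FAST m → m=45. Stack: []
LOAD_FAST_LOAD_FAST b,m → push 33,45. Stack: [33, 45]
BINARY_OP | → 33 | 45 = 45. Stack: [45]
LOAD_FAST_LOAD_FAST w,w → push 132,132. Stack: [45, 132, 132]
BINARY_OP & → 132 & 132 = 132. Stack: [45, 132]
BINARY_OP * → 45 * 132 = 5940. Stack: [5940]
STORE_FAST q → q=5940. Stack: []
LOAD_FAST q → push 5940. Stack: [5940]
RETURN_VALUE → return 5940.

5940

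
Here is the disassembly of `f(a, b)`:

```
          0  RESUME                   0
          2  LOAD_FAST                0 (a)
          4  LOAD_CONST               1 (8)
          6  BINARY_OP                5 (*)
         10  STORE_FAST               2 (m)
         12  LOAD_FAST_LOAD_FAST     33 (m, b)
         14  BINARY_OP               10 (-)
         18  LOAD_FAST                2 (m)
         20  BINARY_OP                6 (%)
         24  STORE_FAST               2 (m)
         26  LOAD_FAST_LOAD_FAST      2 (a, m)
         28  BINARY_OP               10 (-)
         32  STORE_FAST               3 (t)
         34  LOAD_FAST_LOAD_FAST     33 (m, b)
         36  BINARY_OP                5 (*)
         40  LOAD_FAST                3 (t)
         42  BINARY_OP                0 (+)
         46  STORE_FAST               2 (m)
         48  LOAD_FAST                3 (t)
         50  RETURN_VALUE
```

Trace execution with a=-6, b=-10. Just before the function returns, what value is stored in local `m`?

LOAD_FAST a → push -6. Stack: [-6]
LOAD_CONST → push 8. Stack: [-6, 8]
BINARY_OP * → -6 * 8 = -48. Stack: [-48]
STORE_FAST m → m=-48. Stack: []
LOAD_FAST_LOAD_FAST m,b → push -48,-10. Stack: [-48, -10]
BINARY_OP - → -48 - -10 = -38. Stack: [-38]
LOAD_FAST m → push -48. Stack: [-38, -48]
BINARY_OP % → -38 % -48 = -38. Stack: [-38]
STORE_FAST m → m=-38. Stack: []
LOAD_FAST_LOAD_FAST a,m → push -6,-38. Stack: [-6, -38]
BINARY_OP - → -6 - -38 = 32. Stack: [32]
STORE_FAST t → t=32. Stack: []
LOAD_FAST_LOAD_FAST m,b → push -38,-10. Stack: [-38, -10]
BINARY_OP * → -38 * -10 = 380. Stack: [380]
LOAD_FAST t → push 32. Stack: [380, 32]
BINARY_OP + → 380 + 32 = 412. Stack: [412]
STORE_FAST m → m=412. Stack: []
LOAD_FAST t → push 32. Stack: [32]
RETURN_VALUE → return 32.

412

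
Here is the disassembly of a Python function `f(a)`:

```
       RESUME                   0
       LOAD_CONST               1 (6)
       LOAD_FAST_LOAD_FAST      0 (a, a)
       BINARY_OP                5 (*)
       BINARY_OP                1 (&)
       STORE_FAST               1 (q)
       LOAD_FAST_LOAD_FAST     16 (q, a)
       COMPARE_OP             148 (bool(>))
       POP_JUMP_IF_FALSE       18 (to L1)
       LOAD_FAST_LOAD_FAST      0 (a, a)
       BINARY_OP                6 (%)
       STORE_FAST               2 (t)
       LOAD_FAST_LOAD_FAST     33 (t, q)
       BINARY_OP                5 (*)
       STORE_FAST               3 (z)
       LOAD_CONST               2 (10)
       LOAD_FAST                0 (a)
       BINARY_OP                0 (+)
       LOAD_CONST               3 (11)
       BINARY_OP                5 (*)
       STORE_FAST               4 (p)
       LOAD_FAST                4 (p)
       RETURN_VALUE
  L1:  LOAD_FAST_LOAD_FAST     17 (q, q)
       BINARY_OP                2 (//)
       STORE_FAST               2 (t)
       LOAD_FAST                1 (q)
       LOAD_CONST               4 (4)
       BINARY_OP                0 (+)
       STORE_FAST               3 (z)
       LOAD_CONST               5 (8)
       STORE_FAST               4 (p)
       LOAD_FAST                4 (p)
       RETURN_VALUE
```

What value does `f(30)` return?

8

LOAD_CONST → push 6. Stack: [6]
LOAD_FAST_LOAD_FAST a,a → push 30,30. Stack: [6, 30, 30]
BINARY_OP * → 30 * 30 = 900. Stack: [6, 900]
BINARY_OP & → 6 & 900 = 4. Stack: [4]
STORE_FAST q → q=4. Stack: []
LOAD_FAST_LOAD_FAST q,a → push 4,30. Stack: [4, 30]
COMPARE_OP bool(>) → 4 vs 30 = False. Stack: [False]
POP_JUMP_IF_FALSE → pop False; jump. Stack: []
LOAD_FAST_LOAD_FAST q,q → push 4,4. Stack: [4, 4]
BINARY_OP // → 4 // 4 = 1. Stack: [1]
STORE_FAST t → t=1. Stack: []
LOAD_FAST q → push 4. Stack: [4]
LOAD_CONST → push 4. Stack: [4, 4]
BINARY_OP + → 4 + 4 = 8. Stack: [8]
STORE_FAST z → z=8. Stack: []
LOAD_CONST → push 8. Stack: [8]
STORE_FAST p → p=8. Stack: []
LOAD_FAST p → push 8. Stack: [8]
RETURN_VALUE → return 8.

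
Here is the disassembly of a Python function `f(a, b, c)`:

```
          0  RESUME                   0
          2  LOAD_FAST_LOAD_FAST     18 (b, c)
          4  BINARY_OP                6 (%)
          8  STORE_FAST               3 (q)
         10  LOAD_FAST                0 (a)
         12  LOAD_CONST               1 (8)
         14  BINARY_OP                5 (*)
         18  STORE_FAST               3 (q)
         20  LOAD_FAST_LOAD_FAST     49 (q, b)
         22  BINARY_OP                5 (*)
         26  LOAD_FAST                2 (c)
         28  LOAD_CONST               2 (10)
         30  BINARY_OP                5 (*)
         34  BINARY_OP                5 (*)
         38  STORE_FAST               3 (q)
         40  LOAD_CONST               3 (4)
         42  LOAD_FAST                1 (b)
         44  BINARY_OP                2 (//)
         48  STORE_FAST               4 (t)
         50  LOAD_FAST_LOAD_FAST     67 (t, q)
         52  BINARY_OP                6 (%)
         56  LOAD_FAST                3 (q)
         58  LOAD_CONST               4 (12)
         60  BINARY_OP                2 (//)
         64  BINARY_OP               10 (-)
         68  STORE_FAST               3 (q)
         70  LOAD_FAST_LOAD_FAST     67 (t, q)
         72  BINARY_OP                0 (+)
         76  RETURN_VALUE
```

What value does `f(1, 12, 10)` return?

-800

LOAD_FAST_LOAD_FAST b,c → push 12,10. Stack: [12, 10]
BINARY_OP % → 12 % 10 = 2. Stack: [2]
STORE_FAST q → q=2. Stack: []
LOAD_FAST a → push 1. Stack: [1]
LOAD_CONST → push 8. Stack: [1, 8]
BINARY_OP * → 1 * 8 = 8. Stack: [8]
STORE_FAST q → q=8. Stack: []
LOAD_FAST_LOAD_FAST q,b → push 8,12. Stack: [8, 12]
BINARY_OP * → 8 * 12 = 96. Stack: [96]
LOAD_FAST c → push 10. Stack: [96, 10]
LOAD_CONST → push 10. Stack: [96, 10, 10]
BINARY_OP * → 10 * 10 = 100. Stack: [96, 100]
BINARY_OP * → 96 * 100 = 9600. Stack: [9600]
STORE_FAST q → q=9600. Stack: []
LOAD_CONST → push 4. Stack: [4]
LOAD_FAST b → push 12. Stack: [4, 12]
BINARY_OP // → 4 // 12 = 0. Stack: [0]
STORE_FAST t → t=0. Stack: []
LOAD_FAST_LOAD_FAST t,q → push 0,9600. Stack: [0, 9600]
BINARY_OP % → 0 % 9600 = 0. Stack: [0]
LOAD_FAST q → push 9600. Stack: [0, 9600]
LOAD_CONST → push 12. Stack: [0, 9600, 12]
BINARY_OP // → 9600 // 12 = 800. Stack: [0, 800]
BINARY_OP - → 0 - 800 = -800. Stack: [-800]
STORE_FAST q → q=-800. Stack: []
LOAD_FAST_LOAD_FAST t,q → push 0,-800. Stack: [0, -800]
BINARY_OP + → 0 + -800 = -800. Stack: [-800]
RETURN_VALUE → return -800.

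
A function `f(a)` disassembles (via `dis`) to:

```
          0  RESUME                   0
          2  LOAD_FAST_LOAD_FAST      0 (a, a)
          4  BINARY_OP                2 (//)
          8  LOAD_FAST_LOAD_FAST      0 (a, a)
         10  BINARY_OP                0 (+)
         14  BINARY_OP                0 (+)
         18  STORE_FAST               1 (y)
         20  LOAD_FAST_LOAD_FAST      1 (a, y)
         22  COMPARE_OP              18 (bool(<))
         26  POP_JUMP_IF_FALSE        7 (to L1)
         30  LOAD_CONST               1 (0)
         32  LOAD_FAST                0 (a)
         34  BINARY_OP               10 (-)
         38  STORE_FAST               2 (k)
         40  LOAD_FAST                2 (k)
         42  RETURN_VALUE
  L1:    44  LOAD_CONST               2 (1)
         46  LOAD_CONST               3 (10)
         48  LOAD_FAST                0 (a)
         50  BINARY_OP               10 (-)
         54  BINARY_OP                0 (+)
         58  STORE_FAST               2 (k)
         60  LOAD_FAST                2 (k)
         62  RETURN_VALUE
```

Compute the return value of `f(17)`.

LOAD_FAST_LOAD_FAST a,a → push 17,17. Stack: [17, 17]
BINARY_OP // → 17 // 17 = 1. Stack: [1]
LOAD_FAST_LOAD_FAST a,a → push 17,17. Stack: [1, 17, 17]
BINARY_OP + → 17 + 17 = 34. Stack: [1, 34]
BINARY_OP + → 1 + 34 = 35. Stack: [35]
STORE_FAST y → y=35. Stack: []
LOAD_FAST_LOAD_FAST a,y → push 17,35. Stack: [17, 35]
COMPARE_OP bool(<) → 17 vs 35 = True. Stack: [True]
POP_JUMP_IF_FALSE → pop True; no jump. Stack: []
LOAD_CONST → push 0. Stack: [0]
LOAD_FAST a → push 17. Stack: [0, 17]
BINARY_OP - → 0 - 17 = -17. Stack: [-17]
STORE_FAST k → k=-17. Stack: []
LOAD_FAST k → push -17. Stack: [-17]
RETURN_VALUE → return -17.

-17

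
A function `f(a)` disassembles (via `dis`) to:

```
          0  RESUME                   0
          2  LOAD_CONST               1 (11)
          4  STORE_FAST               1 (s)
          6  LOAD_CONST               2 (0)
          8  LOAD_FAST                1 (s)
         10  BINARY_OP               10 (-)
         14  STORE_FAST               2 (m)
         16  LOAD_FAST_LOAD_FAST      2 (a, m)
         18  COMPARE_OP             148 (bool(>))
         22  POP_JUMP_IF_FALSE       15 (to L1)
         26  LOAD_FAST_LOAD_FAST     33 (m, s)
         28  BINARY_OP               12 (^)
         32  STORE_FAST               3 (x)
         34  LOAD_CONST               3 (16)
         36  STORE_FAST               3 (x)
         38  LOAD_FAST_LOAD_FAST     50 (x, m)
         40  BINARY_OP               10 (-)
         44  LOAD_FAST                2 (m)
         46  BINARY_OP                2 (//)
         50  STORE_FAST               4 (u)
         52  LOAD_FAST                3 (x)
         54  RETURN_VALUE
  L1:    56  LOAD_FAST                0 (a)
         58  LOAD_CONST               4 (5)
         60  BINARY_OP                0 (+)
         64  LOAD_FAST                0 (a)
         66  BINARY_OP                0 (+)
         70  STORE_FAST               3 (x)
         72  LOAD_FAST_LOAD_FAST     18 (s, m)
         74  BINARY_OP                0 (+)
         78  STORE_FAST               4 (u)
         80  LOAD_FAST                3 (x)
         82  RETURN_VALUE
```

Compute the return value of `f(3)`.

LOAD_CONST → push 11. Stack: [11]
STORE_FAST s → s=11. Stack: []
LOAD_CONST → push 0. Stack: [0]
LOAD_FAST s → push 11. Stack: [0, 11]
BINARY_OP - → 0 - 11 = -11. Stack: [-11]
STORE_FAST m → m=-11. Stack: []
LOAD_FAST_LOAD_FAST a,m → push 3,-11. Stack: [3, -11]
COMPARE_OP bool(>) → 3 vs -11 = True. Stack: [True]
POP_JUMP_IF_FALSE → pop True; no jump. Stack: []
LOAD_FAST_LOAD_FAST m,s → push -11,11. Stack: [-11, 11]
BINARY_OP ^ → -11 ^ 11 = -2. Stack: [-2]
STORE_FAST x → x=-2. Stack: []
LOAD_CONST → push 16. Stack: [16]
STORE_FAST x → x=16. Stack: []
LOAD_FAST_LOAD_FAST x,m → push 16,-11. Stack: [16, -11]
BINARY_OP - → 16 - -11 = 27. Stack: [27]
LOAD_FAST m → push -11. Stack: [27, -11]
BINARY_OP // → 27 // -11 = -3. Stack: [-3]
STORE_FAST u → u=-3. Stack: []
LOAD_FAST x → push 16. Stack: [16]
RETURN_VALUE → return 16.

16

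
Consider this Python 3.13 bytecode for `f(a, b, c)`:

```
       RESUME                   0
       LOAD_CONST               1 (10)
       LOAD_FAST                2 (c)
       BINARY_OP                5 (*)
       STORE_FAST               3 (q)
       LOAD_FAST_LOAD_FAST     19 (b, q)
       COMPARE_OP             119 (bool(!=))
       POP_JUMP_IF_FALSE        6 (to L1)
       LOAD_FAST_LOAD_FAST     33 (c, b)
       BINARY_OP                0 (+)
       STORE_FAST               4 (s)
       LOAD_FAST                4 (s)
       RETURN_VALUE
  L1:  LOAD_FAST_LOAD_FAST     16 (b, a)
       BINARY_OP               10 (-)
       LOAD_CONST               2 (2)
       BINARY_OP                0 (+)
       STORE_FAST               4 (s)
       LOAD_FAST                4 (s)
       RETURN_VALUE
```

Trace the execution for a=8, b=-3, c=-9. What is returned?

LOAD_CONST → push 10. Stack: [10]
LOAD_FAST c → push -9. Stack: [10, -9]
BINARY_OP * → 10 * -9 = -90. Stack: [-90]
STORE_FAST q → q=-90. Stack: []
LOAD_FAST_LOAD_FAST b,q → push -3,-90. Stack: [-3, -90]
COMPARE_OP bool(!=) → -3 vs -90 = True. Stack: [True]
POP_JUMP_IF_FALSE → pop True; no jump. Stack: []
LOAD_FAST_LOAD_FAST c,b → push -9,-3. Stack: [-9, -3]
BINARY_OP + → -9 + -3 = -12. Stack: [-12]
STORE_FAST s → s=-12. Stack: []
LOAD_FAST s → push -12. Stack: [-12]
RETURN_VALUE → return -12.

-12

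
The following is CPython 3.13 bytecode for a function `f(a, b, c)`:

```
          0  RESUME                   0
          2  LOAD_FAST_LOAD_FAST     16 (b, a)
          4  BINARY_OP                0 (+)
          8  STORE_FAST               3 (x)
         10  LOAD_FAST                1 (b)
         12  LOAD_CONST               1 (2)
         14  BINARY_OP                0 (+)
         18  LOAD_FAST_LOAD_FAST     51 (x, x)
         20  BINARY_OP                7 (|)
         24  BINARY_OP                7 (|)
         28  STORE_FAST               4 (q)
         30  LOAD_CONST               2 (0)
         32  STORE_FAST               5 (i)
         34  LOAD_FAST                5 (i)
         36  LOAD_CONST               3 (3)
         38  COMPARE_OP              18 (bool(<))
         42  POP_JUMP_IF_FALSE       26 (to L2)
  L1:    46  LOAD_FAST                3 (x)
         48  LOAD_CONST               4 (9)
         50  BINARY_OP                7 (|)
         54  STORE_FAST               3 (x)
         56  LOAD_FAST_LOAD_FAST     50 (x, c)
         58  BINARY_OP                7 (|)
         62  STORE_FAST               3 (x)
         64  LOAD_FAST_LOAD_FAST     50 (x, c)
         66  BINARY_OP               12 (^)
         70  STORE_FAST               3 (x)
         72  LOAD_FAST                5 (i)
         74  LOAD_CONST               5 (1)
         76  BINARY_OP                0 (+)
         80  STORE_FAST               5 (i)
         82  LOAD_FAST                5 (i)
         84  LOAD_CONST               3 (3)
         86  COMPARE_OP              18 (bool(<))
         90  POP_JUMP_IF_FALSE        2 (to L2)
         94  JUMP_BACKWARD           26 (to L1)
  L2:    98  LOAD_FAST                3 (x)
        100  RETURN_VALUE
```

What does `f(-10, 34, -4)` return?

1

LOAD_FAST_LOAD_FAST b,a → push 34,-10
BINARY_OP + → 34 + -10 = 24
STORE_FAST x → x=24
LOAD_FAST b → push 34
LOAD_CONST → push 2
BINARY_OP + → 34 + 2 = 36
LOAD_FAST_LOAD_FAST x,x → push 24,24
BINARY_OP | → 24 | 24 = 24
BINARY_OP | → 36 | 24 = 60
STORE_FAST q → q=60
LOAD_CONST → push 0
STORE_FAST i → i=0
LOAD_FAST i → push 0
LOAD_CONST → push 3
COMPARE_OP bool(<) → 0 vs 3 = True
POP_JUMP_IF_FALSE → pop True; no jump
LOAD_FAST x → push 24
LOAD_CONST → push 9
BINARY_OP | → 24 | 9 = 25
STORE_FAST x → x=25
LOAD_FAST_LOAD_FAST x,c → push 25,-4
BINARY_OP | → 25 | -4 = -3
STORE_FAST x → x=-3
LOAD_FAST_LOAD_FAST x,c → push -3,-4
BINARY_OP ^ → -3 ^ -4 = 1
STORE_FAST x → x=1
LOAD_FAST i → push 0
LOAD_CONST → push 1
BINARY_OP + → 0 + 1 = 1
STORE_FAST i → i=1
LOAD_FAST i → push 1
LOAD_CONST → push 3
COMPARE_OP bool(<) → 1 vs 3 = True
POP_JUMP_IF_FALSE → pop True; no jump
LOAD_FAST x → push 1
LOAD_CONST → push 9
BINARY_OP | → 1 | 9 = 9
STORE_FAST x → x=9
LOAD_FAST_LOAD_FAST x,c → push 9,-4
BINARY_OP | → 9 | -4 = -3
STORE_FAST x → x=-3
LOAD_FAST_LOAD_FAST x,c → push -3,-4
BINARY_OP ^ → -3 ^ -4 = 1
STORE_FAST x → x=1
LOAD_FAST i → push 1
LOAD_CONST → push 1
BINARY_OP + → 1 + 1 = 2
STORE_FAST i → i=2
LOAD_FAST i → push 2
LOAD_CONST → push 3
COMPARE_OP bool(<) → 2 vs 3 = True
POP_JUMP_IF_FALSE → pop True; no jump
LOAD_FAST x → push 1
LOAD_CONST → push 9
BINARY_OP | → 1 | 9 = 9
STORE_FAST x → x=9
LOAD_FAST_LOAD_FAST x,c → push 9,-4
BINARY_OP | → 9 | -4 = -3
STORE_FAST x → x=-3
LOAD_FAST_LOAD_FAST x,c → push -3,-4
BINARY_OP ^ → -3 ^ -4 = 1
STORE_FAST x → x=1
LOAD_FAST i → push 2
LOAD_CONST → push 1
BINARY_OP + → 2 + 1 = 3
STORE_FAST i → i=3
LOAD_FAST i → push 3
LOAD_CONST → push 3
COMPARE_OP bool(<) → 3 vs 3 = False
POP_JUMP_IF_FALSE → pop False; jump
LOAD_FAST x → push 1
RETURN_VALUE → return 1.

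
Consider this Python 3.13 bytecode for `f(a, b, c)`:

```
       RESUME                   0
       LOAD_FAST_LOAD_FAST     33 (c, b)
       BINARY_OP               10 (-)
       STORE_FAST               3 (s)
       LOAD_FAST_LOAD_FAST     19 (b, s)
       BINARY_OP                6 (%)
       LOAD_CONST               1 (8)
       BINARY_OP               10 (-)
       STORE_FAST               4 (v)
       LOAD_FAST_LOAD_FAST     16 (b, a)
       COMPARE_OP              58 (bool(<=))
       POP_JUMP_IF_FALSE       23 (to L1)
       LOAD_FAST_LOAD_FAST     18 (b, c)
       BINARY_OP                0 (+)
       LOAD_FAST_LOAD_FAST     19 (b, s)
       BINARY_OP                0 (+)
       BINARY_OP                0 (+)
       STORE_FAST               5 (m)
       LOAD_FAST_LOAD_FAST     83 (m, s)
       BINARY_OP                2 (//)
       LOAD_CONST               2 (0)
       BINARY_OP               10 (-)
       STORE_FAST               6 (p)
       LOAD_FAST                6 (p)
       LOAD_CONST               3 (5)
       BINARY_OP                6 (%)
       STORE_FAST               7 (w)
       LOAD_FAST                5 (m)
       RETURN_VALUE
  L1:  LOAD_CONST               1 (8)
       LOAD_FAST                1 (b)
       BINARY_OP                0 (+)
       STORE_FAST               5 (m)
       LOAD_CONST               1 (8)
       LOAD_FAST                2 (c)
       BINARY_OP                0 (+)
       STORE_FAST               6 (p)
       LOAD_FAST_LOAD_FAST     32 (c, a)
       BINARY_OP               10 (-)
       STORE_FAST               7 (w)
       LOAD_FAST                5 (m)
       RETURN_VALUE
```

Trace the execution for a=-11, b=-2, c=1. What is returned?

6

LOAD_FAST_LOAD_FAST c,b → push 1,-2. Stack: [1, -2]
BINARY_OP - → 1 - -2 = 3. Stack: [3]
STORE_FAST s → s=3. Stack: []
LOAD_FAST_LOAD_FAST b,s → push -2,3. Stack: [-2, 3]
BINARY_OP % → -2 % 3 = 1. Stack: [1]
LOAD_CONST → push 8. Stack: [1, 8]
BINARY_OP - → 1 - 8 = -7. Stack: [-7]
STORE_FAST v → v=-7. Stack: []
LOAD_FAST_LOAD_FAST b,a → push -2,-11. Stack: [-2, -11]
COMPARE_OP bool(<=) → -2 vs -11 = False. Stack: [False]
POP_JUMP_IF_FALSE → pop False; jump. Stack: []
LOAD_CONST → push 8. Stack: [8]
LOAD_FAST b → push -2. Stack: [8, -2]
BINARY_OP + → 8 + -2 = 6. Stack: [6]
STORE_FAST m → m=6. Stack: []
LOAD_CONST → push 8. Stack: [8]
LOAD_FAST c → push 1. Stack: [8, 1]
BINARY_OP + → 8 + 1 = 9. Stack: [9]
STORE_FAST p → p=9. Stack: []
LOAD_FAST_LOAD_FAST c,a → push 1,-11. Stack: [1, -11]
BINARY_OP - → 1 - -11 = 12. Stack: [12]
STORE_FAST w → w=12. Stack: []
LOAD_FAST m → push 6. Stack: [6]
RETURN_VALUE → return 6.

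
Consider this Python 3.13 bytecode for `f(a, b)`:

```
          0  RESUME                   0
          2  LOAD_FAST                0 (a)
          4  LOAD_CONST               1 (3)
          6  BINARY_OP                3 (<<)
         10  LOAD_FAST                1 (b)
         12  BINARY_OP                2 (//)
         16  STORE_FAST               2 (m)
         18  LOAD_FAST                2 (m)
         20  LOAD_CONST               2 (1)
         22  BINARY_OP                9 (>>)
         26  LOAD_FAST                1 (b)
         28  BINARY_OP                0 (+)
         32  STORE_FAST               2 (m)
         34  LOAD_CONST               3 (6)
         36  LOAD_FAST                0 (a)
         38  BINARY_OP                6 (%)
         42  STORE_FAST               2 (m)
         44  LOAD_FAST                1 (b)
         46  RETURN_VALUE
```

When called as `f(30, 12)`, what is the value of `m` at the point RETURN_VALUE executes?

6

LOAD_FAST a → push 30. Stack: [30]
LOAD_CONST → push 3. Stack: [30, 3]
BINARY_OP << → 30 << 3 = 240. Stack: [240]
LOAD_FAST b → push 12. Stack: [240, 12]
BINARY_OP // → 240 // 12 = 20. Stack: [20]
STORE_FAST m → m=20. Stack: []
LOAD_FAST m → push 20. Stack: [20]
LOAD_CONST → push 1. Stack: [20, 1]
BINARY_OP >> → 20 >> 1 = 10. Stack: [10]
LOAD_FAST b → push 12. Stack: [10, 12]
BINARY_OP + → 10 + 12 = 22. Stack: [22]
STORE_FAST m → m=22. Stack: []
LOAD_CONST → push 6. Stack: [6]
LOAD_FAST a → push 30. Stack: [6, 30]
BINARY_OP % → 6 % 30 = 6. Stack: [6]
STORE_FAST m → m=6. Stack: []
LOAD_FAST b → push 12. Stack: [12]
RETURN_VALUE → return 12.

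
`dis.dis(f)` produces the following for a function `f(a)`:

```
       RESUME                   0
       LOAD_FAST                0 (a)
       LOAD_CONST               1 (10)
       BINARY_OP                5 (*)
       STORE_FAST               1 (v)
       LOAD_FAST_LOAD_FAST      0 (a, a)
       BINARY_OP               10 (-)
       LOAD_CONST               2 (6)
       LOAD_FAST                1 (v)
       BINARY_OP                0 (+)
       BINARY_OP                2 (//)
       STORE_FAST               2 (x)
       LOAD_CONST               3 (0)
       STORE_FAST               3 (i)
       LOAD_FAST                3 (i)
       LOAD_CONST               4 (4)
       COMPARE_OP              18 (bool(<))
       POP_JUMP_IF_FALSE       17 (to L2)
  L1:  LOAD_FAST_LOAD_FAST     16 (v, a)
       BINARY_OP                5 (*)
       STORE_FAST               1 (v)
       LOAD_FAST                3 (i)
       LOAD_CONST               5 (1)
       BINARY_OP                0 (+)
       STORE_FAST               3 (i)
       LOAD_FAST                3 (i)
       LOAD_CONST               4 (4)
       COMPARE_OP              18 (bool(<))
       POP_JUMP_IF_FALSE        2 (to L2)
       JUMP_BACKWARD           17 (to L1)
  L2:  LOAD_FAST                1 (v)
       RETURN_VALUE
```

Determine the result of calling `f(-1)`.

-10

LOAD_FAST a → push -1. Stack: [-1]
LOAD_CONST → push 10. Stack: [-1, 10]
BINARY_OP * → -1 * 10 = -10. Stack: [-10]
STORE_FAST v → v=-10. Stack: []
LOAD_FAST_LOAD_FAST a,a → push -1,-1. Stack: [-1, -1]
BINARY_OP - → -1 - -1 = 0. Stack: [0]
LOAD_CONST → push 6. Stack: [0, 6]
LOAD_FAST v → push -10. Stack: [0, 6, -10]
BINARY_OP + → 6 + -10 = -4. Stack: [0, -4]
BINARY_OP // → 0 // -4 = 0. Stack: [0]
STORE_FAST x → x=0. Stack: []
LOAD_CONST → push 0. Stack: [0]
STORE_FAST i → i=0. Stack: []
LOAD_FAST i → push 0. Stack: [0]
LOAD_CONST → push 4. Stack: [0, 4]
COMPARE_OP bool(<) → 0 vs 4 = True. Stack: [True]
POP_JUMP_IF_FALSE → pop True; no jump. Stack: []
LOAD_FAST_LOAD_FAST v,a → push -10,-1. Stack: [-10, -1]
BINARY_OP * → -10 * -1 = 10. Stack: [10]
STORE_FAST v → v=10. Stack: []
LOAD_FAST i → push 0. Stack: [0]
LOAD_CONST → push 1. Stack: [0, 1]
BINARY_OP + → 0 + 1 = 1. Stack: [1]
STORE_FAST i → i=1. Stack: []
LOAD_FAST i → push 1. Stack: [1]
LOAD_CONST → push 4. Stack: [1, 4]
COMPARE_OP bool(<) → 1 vs 4 = True. Stack: [True]
POP_JUMP_IF_FALSE → pop True; no jump. Stack: []
LOAD_FAST_LOAD_FAST v,a → push 10,-1. Stack: [10, -1]
BINARY_OP * → 10 * -1 = -10. Stack: [-10]
STORE_FAST v → v=-10. Stack: []
LOAD_FAST i → push 1. Stack: [1]
LOAD_CONST → push 1. Stack: [1, 1]
BINARY_OP + → 1 + 1 = 2. Stack: [2]
STORE_FAST i → i=2. Stack: []
LOAD_FAST i → push 2. Stack: [2]
LOAD_CONST → push 4. Stack: [2, 4]
COMPARE_OP bool(<) → 2 vs 4 = True. Stack: [True]
POP_JUMP_IF_FALSE → pop True; no jump. Stack: []
LOAD_FAST_LOAD_FAST v,a → push -10,-1. Stack: [-10, -1]
BINARY_OP * → -10 * -1 = 10. Stack: [10]
STORE_FAST v → v=10. Stack: []
LOAD_FAST i → push 2. Stack: [2]
LOAD_CONST → push 1. Stack: [2, 1]
BINARY_OP + → 2 + 1 = 3. Stack: [3]
STORE_FAST i → i=3. Stack: []
LOAD_FAST i → push 3. Stack: [3]
LOAD_CONST → push 4. Stack: [3, 4]
COMPARE_OP bool(<) → 3 vs 4 = True. Stack: [True]
POP_JUMP_IF_FALSE → pop True; no jump. Stack: []
LOAD_FAST_LOAD_FAST v,a → push 10,-1. Stack: [10, -1]
BINARY_OP * → 10 * -1 = -10. Stack: [-10]
STORE_FAST v → v=-10. Stack: []
LOAD_FAST i → push 3. Stack: [3]
LOAD_CONST → push 1. Stack: [3, 1]
BINARY_OP + → 3 + 1 = 4. Stack: [4]
STORE_FAST i → i=4. Stack: []
LOAD_FAST i → push 4. Stack: [4]
LOAD_CONST → push 4. Stack: [4, 4]
COMPARE_OP bool(<) → 4 vs 4 = False. Stack: [False]
POP_JUMP_IF_FALSE → pop False; jump. Stack: []
LOAD_FAST v → push -10. Stack: [-10]
RETURN_VALUE → return -10.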